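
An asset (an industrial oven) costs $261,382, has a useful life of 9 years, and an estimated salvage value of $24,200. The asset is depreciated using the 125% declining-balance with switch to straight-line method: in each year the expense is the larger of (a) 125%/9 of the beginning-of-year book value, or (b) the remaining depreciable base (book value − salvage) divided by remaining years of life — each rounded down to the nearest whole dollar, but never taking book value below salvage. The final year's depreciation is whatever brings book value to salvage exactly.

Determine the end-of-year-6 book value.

Depreciable base = $261,382 − $24,200 = $237,182.
Year 1: DB = ⌊$261,382 × 125%/9⌋ = $36,303; SL = ⌊$237,182/9⌋ = $26,353 → take DB $36,303. Book value $225,079.
Year 2: DB = ⌊$225,079 × 125%/9⌋ = $31,260; SL = ⌊$200,879/8⌋ = $25,109 → take DB $31,260. Book value $193,819.
Year 3: DB = ⌊$193,819 × 125%/9⌋ = $26,919; SL = ⌊$169,619/7⌋ = $24,231 → take DB $26,919. Book value $166,900.
Year 4: DB = ⌊$166,900 × 125%/9⌋ = $23,180; SL = ⌊$142,700/6⌋ = $23,783 → take SL $23,783. Book value $143,117.
Year 5: DB = ⌊$143,117 × 125%/9⌋ = $19,877; SL = ⌊$118,917/5⌋ = $23,783 → take SL $23,783. Book value $119,334.
Year 6: DB = ⌊$119,334 × 125%/9⌋ = $16,574; SL = ⌊$95,134/4⌋ = $23,783 → take SL $23,783. Book value $95,551.

$95,551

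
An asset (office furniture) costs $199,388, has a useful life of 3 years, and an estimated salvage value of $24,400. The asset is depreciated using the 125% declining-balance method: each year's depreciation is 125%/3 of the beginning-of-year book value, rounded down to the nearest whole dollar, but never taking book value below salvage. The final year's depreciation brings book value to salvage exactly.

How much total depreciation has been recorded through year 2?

$131,540

Depreciable base = $199,388 − $24,400 = $174,988.
Year 1: ⌊$199,388 × 125%/3⌋ = $83,078. Book value $116,310.
Year 2: ⌊$116,310 × 125%/3⌋ = $48,462. Book value $67,848.
Accumulated through year 2 = $199,388 − $67,848 = $131,540.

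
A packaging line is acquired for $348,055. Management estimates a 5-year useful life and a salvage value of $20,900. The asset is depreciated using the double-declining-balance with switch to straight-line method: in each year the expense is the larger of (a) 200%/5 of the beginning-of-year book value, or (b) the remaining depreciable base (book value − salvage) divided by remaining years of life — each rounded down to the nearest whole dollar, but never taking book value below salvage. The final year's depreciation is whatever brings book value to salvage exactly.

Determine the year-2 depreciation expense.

Depreciable base = $348,055 − $20,900 = $327,155.
Year 1: DB = ⌊$348,055 × 200%/5⌋ = $139,222; SL = ⌊$327,155/5⌋ = $65,431 → take DB $139,222. Book value $208,833.
Year 2: DB = ⌊$208,833 × 200%/5⌋ = $83,533; SL = ⌊$187,933/4⌋ = $46,983 → take DB $83,533. Book value $125,300.

$83,533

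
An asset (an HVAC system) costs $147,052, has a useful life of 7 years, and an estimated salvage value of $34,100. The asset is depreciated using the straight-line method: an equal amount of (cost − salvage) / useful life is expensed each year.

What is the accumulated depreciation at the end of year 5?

Depreciable base = $147,052 − $34,100 = $112,952.
Annual expense = $112,952 / 7 = $16,136.
End of year 1: book value $130,916.
End of year 2: book value $114,780.
End of year 3: book value $98,644.
End of year 4: book value $82,508.
End of year 5: book value $66,372.
Accumulated through year 5 = $147,052 − $66,372 = $80,680.

$80,680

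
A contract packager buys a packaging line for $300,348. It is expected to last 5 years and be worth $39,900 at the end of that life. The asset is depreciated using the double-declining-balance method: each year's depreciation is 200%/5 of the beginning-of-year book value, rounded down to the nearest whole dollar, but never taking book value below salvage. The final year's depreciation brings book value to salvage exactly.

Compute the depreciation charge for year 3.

$43,250

Depreciable base = $300,348 − $39,900 = $260,448.
Year 1: ⌊$300,348 × 200%/5⌋ = $120,139. Book value $180,209.
Year 2: ⌊$180,209 × 200%/5⌋ = $72,083. Book value $108,126.
Year 3: ⌊$108,126 × 200%/5⌋ = $43,250. Book value $64,876.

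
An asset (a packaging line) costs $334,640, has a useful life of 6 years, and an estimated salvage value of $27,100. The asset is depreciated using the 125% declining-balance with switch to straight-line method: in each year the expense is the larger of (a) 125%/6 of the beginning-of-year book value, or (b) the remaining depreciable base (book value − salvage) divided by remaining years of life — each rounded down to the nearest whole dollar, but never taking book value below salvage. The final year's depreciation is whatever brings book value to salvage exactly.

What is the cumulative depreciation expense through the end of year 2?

$124,908

Depreciable base = $334,640 − $27,100 = $307,540.
Year 1: DB = ⌊$334,640 × 125%/6⌋ = $69,716; SL = ⌊$307,540/6⌋ = $51,256 → take DB $69,716. Book value $264,924.
Year 2: DB = ⌊$264,924 × 125%/6⌋ = $55,192; SL = ⌊$237,824/5⌋ = $47,564 → take DB $55,192. Book value $209,732.
Accumulated through year 2 = $334,640 − $209,732 = $124,908.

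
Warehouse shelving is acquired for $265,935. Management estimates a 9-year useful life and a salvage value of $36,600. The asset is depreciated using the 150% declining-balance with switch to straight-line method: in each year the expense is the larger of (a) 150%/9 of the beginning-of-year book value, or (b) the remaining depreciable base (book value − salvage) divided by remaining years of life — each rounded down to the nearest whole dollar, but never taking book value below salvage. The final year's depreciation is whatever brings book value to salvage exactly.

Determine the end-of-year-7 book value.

Depreciable base = $265,935 − $36,600 = $229,335.
Year 1: DB = ⌊$265,935 × 150%/9⌋ = $44,322; SL = ⌊$229,335/9⌋ = $25,481 → take DB $44,322. Book value $221,613.
Year 2: DB = ⌊$221,613 × 150%/9⌋ = $36,935; SL = ⌊$185,013/8⌋ = $23,126 → take DB $36,935. Book value $184,678.
Year 3: DB = ⌊$184,678 × 150%/9⌋ = $30,779; SL = ⌊$148,078/7⌋ = $21,154 → take DB $30,779. Book value $153,899.
Year 4: DB = ⌊$153,899 × 150%/9⌋ = $25,649; SL = ⌊$117,299/6⌋ = $19,549 → take DB $25,649. Book value $128,250.
Year 5: DB = ⌊$128,250 × 150%/9⌋ = $21,375; SL = ⌊$91,650/5⌋ = $18,330 → take DB $21,375. Book value $106,875.
Year 6: DB = ⌊$106,875 × 150%/9⌋ = $17,812; SL = ⌊$70,275/4⌋ = $17,568 → take DB $17,812. Book value $89,063.
Year 7: DB = ⌊$89,063 × 150%/9⌋ = $14,843; SL = ⌊$52,463/3⌋ = $17,487 → take SL $17,487. Book value $71,576.

$71,576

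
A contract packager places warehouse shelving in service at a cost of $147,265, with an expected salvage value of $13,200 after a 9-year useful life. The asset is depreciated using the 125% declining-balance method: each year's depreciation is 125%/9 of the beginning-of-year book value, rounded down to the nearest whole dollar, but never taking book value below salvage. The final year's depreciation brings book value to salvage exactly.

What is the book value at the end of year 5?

$69,728

Depreciable base = $147,265 − $13,200 = $134,065.
Year 1: ⌊$147,265 × 125%/9⌋ = $20,453. Book value $126,812.
Year 2: ⌊$126,812 × 125%/9⌋ = $17,612. Book value $109,200.
Year 3: ⌊$109,200 × 125%/9⌋ = $15,166. Book value $94,034.
Year 4: ⌊$94,034 × 125%/9⌋ = $13,060. Book value $80,974.
Year 5: ⌊$80,974 × 125%/9⌋ = $11,246. Book value $69,728.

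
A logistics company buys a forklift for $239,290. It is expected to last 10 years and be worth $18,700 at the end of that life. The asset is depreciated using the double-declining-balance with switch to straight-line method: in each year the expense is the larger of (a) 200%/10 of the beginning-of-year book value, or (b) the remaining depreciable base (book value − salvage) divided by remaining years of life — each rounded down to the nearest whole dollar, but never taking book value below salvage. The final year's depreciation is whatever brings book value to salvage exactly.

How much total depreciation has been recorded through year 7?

$189,106

Depreciable base = $239,290 − $18,700 = $220,590.
Year 1: DB = ⌊$239,290 × 200%/10⌋ = $47,858; SL = ⌊$220,590/10⌋ = $22,059 → take DB $47,858. Book value $191,432.
Year 2: DB = ⌊$191,432 × 200%/10⌋ = $38,286; SL = ⌊$172,732/9⌋ = $19,192 → take DB $38,286. Book value $153,146.
Year 3: DB = ⌊$153,146 × 200%/10⌋ = $30,629; SL = ⌊$134,446/8⌋ = $16,805 → take DB $30,629. Book value $122,517.
Year 4: DB = ⌊$122,517 × 200%/10⌋ = $24,503; SL = ⌊$103,817/7⌋ = $14,831 → take DB $24,503. Book value $98,014.
Year 5: DB = ⌊$98,014 × 200%/10⌋ = $19,602; SL = ⌊$79,314/6⌋ = $13,219 → take DB $19,602. Book value $78,412.
Year 6: DB = ⌊$78,412 × 200%/10⌋ = $15,682; SL = ⌊$59,712/5⌋ = $11,942 → take DB $15,682. Book value $62,730.
Year 7: DB = ⌊$62,730 × 200%/10⌋ = $12,546; SL = ⌊$44,030/4⌋ = $11,007 → take DB $12,546. Book value $50,184.
Accumulated through year 7 = $239,290 − $50,184 = $189,106.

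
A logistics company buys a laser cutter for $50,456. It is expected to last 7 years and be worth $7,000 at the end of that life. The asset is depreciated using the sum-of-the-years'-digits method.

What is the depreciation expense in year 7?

$1,552

Depreciable base = $50,456 − $7,000 = $43,456.
Sum of the years' digits = 7+6+5+4+3+2+1 = 28.
Year 1: $43,456 × 7/28 = $10,864. Book value $39,592.
Year 2: $43,456 × 6/28 = $9,312. Book value $30,280.
Year 3: $43,456 × 5/28 = $7,760. Book value $22,520.
Year 4: $43,456 × 4/28 = $6,208. Book value $16,312.
Year 5: $43,456 × 3/28 = $4,656. Book value $11,656.
Year 6: $43,456 × 2/28 = $3,104. Book value $8,552.
Year 7: $43,456 × 1/28 = $1,552. Book value $7,000.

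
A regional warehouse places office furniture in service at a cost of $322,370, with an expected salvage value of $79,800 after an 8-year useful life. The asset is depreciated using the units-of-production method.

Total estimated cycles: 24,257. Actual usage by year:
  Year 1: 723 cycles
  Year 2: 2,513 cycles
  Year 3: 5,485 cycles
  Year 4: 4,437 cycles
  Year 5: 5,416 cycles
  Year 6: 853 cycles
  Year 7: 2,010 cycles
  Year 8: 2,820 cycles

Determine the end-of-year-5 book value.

Depreciable base = $322,370 − $79,800 = $242,570.
Rate = $242,570 / 24,257 cycles = $10 per cycle.
Year 1: 723 × $10 = $7,230. Book value $315,140.
Year 2: 2,513 × $10 = $25,130. Book value $290,010.
Year 3: 5,485 × $10 = $54,850. Book value $235,160.
Year 4: 4,437 × $10 = $44,370. Book value $190,790.
Year 5: 5,416 × $10 = $54,160. Book value $136,630.

$136,630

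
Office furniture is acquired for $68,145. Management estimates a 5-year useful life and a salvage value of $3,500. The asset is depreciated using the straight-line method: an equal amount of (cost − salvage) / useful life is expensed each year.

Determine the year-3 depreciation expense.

$12,929

Depreciable base = $68,145 − $3,500 = $64,645.
Annual expense = $64,645 / 5 = $12,929.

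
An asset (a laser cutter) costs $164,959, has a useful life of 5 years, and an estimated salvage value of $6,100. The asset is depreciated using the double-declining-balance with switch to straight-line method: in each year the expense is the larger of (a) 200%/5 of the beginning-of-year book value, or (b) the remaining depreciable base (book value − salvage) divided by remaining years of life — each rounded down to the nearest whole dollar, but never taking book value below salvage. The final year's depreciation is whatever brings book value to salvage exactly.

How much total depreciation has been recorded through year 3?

$129,327

Depreciable base = $164,959 − $6,100 = $158,859.
Year 1: DB = ⌊$164,959 × 200%/5⌋ = $65,983; SL = ⌊$158,859/5⌋ = $31,771 → take DB $65,983. Book value $98,976.
Year 2: DB = ⌊$98,976 × 200%/5⌋ = $39,590; SL = ⌊$92,876/4⌋ = $23,219 → take DB $39,590. Book value $59,386.
Year 3: DB = ⌊$59,386 × 200%/5⌋ = $23,754; SL = ⌊$53,286/3⌋ = $17,762 → take DB $23,754. Book value $35,632.
Accumulated through year 3 = $164,959 − $35,632 = $129,327.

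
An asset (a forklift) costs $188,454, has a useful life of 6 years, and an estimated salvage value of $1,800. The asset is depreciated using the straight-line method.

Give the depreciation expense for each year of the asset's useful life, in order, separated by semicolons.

$31,109; $31,109; $31,109; $31,109; $31,109; $31,109

Depreciable base = $188,454 − $1,800 = $186,654.
Annual expense = $186,654 / 6 = $31,109.
End of year 1: book value $157,345.
End of year 2: book value $126,236.
End of year 3: book value $95,127.
End of year 4: book value $64,018.
End of year 5: book value $32,909.
End of year 6: book value $1,800.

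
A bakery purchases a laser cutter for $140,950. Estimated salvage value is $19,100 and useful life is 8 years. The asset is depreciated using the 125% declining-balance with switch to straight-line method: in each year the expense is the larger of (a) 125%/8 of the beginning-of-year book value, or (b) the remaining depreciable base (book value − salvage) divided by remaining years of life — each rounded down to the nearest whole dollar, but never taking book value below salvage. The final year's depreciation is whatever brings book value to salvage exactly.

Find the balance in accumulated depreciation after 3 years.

Depreciable base = $140,950 − $19,100 = $121,850.
Year 1: DB = ⌊$140,950 × 125%/8⌋ = $22,023; SL = ⌊$121,850/8⌋ = $15,231 → take DB $22,023. Book value $118,927.
Year 2: DB = ⌊$118,927 × 125%/8⌋ = $18,582; SL = ⌊$99,827/7⌋ = $14,261 → take DB $18,582. Book value $100,345.
Year 3: DB = ⌊$100,345 × 125%/8⌋ = $15,678; SL = ⌊$81,245/6⌋ = $13,540 → take DB $15,678. Book value $84,667.
Accumulated through year 3 = $140,950 − $84,667 = $56,283.

$56,283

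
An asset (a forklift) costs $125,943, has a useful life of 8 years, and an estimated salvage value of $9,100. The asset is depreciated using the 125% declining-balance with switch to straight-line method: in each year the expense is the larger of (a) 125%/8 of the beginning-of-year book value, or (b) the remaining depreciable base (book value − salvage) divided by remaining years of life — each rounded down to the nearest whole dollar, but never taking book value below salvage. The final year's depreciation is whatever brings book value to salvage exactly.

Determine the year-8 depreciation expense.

$13,311

Depreciable base = $125,943 − $9,100 = $116,843.
Year 1: DB = ⌊$125,943 × 125%/8⌋ = $19,678; SL = ⌊$116,843/8⌋ = $14,605 → take DB $19,678. Book value $106,265.
Year 2: DB = ⌊$106,265 × 125%/8⌋ = $16,603; SL = ⌊$97,165/7⌋ = $13,880 → take DB $16,603. Book value $89,662.
Year 3: DB = ⌊$89,662 × 125%/8⌋ = $14,009; SL = ⌊$80,562/6⌋ = $13,427 → take DB $14,009. Book value $75,653.
Year 4: DB = ⌊$75,653 × 125%/8⌋ = $11,820; SL = ⌊$66,553/5⌋ = $13,310 → take SL $13,310. Book value $62,343.
Year 5: DB = ⌊$62,343 × 125%/8⌋ = $9,741; SL = ⌊$53,243/4⌋ = $13,310 → take SL $13,310. Book value $49,033.
Year 6: DB = ⌊$49,033 × 125%/8⌋ = $7,661; SL = ⌊$39,933/3⌋ = $13,311 → take SL $13,311. Book value $35,722.
Year 7: DB = ⌊$35,722 × 125%/8⌋ = $5,581; SL = ⌊$26,622/2⌋ = $13,311 → take SL $13,311. Book value $22,411.
Year 8 (final): $22,411 − $9,100 = $13,311. Book value $9,100.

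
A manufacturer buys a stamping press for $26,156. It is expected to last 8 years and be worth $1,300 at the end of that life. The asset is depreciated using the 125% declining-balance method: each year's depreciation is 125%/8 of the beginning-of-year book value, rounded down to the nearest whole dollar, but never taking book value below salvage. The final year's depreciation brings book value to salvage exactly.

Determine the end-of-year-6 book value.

$9,440

Depreciable base = $26,156 − $1,300 = $24,856.
Year 1: ⌊$26,156 × 125%/8⌋ = $4,086. Book value $22,070.
Year 2: ⌊$22,070 × 125%/8⌋ = $3,448. Book value $18,622.
Year 3: ⌊$18,622 × 125%/8⌋ = $2,909. Book value $15,713.
Year 4: ⌊$15,713 × 125%/8⌋ = $2,455. Book value $13,258.
Year 5: ⌊$13,258 × 125%/8⌋ = $2,071. Book value $11,187.
Year 6: ⌊$11,187 × 125%/8⌋ = $1,747. Book value $9,440.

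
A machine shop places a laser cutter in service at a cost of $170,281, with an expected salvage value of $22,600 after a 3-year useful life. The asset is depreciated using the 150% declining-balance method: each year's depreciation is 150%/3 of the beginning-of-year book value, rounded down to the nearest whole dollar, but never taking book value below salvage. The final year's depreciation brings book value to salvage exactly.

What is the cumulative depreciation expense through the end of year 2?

$127,710

Depreciable base = $170,281 − $22,600 = $147,681.
Year 1: ⌊$170,281 × 150%/3⌋ = $85,140. Book value $85,141.
Year 2: ⌊$85,141 × 150%/3⌋ = $42,570. Book value $42,571.
Accumulated through year 2 = $170,281 − $42,571 = $127,710.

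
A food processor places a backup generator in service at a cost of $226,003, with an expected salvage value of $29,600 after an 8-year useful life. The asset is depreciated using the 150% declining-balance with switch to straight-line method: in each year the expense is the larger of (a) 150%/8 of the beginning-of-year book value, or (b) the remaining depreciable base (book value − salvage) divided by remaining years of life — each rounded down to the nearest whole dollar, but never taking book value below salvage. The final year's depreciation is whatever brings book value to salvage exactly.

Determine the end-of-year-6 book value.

Depreciable base = $226,003 − $29,600 = $196,403.
Year 1: DB = ⌊$226,003 × 150%/8⌋ = $42,375; SL = ⌊$196,403/8⌋ = $24,550 → take DB $42,375. Book value $183,628.
Year 2: DB = ⌊$183,628 × 150%/8⌋ = $34,430; SL = ⌊$154,028/7⌋ = $22,004 → take DB $34,430. Book value $149,198.
Year 3: DB = ⌊$149,198 × 150%/8⌋ = $27,974; SL = ⌊$119,598/6⌋ = $19,933 → take DB $27,974. Book value $121,224.
Year 4: DB = ⌊$121,224 × 150%/8⌋ = $22,729; SL = ⌊$91,624/5⌋ = $18,324 → take DB $22,729. Book value $98,495.
Year 5: DB = ⌊$98,495 × 150%/8⌋ = $18,467; SL = ⌊$68,895/4⌋ = $17,223 → take DB $18,467. Book value $80,028.
Year 6: DB = ⌊$80,028 × 150%/8⌋ = $15,005; SL = ⌊$50,428/3⌋ = $16,809 → take SL $16,809. Book value $63,219.

$63,219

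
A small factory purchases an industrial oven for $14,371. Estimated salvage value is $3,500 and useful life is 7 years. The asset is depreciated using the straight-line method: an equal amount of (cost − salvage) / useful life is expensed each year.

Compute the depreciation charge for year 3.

$1,553

Depreciable base = $14,371 − $3,500 = $10,871.
Annual expense = $10,871 / 7 = $1,553.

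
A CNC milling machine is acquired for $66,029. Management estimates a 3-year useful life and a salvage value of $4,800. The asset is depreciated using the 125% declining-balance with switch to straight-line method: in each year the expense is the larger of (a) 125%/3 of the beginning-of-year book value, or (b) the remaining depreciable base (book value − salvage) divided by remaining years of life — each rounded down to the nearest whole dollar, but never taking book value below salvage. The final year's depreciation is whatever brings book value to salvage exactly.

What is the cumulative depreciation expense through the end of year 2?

$44,370

Depreciable base = $66,029 − $4,800 = $61,229.
Year 1: DB = ⌊$66,029 × 125%/3⌋ = $27,512; SL = ⌊$61,229/3⌋ = $20,409 → take DB $27,512. Book value $38,517.
Year 2: DB = ⌊$38,517 × 125%/3⌋ = $16,048; SL = ⌊$33,717/2⌋ = $16,858 → take SL $16,858. Book value $21,659.
Accumulated through year 2 = $66,029 − $21,659 = $44,370.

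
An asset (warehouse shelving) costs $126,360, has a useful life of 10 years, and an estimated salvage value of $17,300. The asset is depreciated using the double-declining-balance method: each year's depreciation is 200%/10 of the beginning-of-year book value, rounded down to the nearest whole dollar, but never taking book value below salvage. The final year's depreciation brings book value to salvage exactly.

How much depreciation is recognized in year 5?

Depreciable base = $126,360 − $17,300 = $109,060.
Year 1: ⌊$126,360 × 200%/10⌋ = $25,272. Book value $101,088.
Year 2: ⌊$101,088 × 200%/10⌋ = $20,217. Book value $80,871.
Year 3: ⌊$80,871 × 200%/10⌋ = $16,174. Book value $64,697.
Year 4: ⌊$64,697 × 200%/10⌋ = $12,939. Book value $51,758.
Year 5: ⌊$51,758 × 200%/10⌋ = $10,351. Book value $41,407.

$10,351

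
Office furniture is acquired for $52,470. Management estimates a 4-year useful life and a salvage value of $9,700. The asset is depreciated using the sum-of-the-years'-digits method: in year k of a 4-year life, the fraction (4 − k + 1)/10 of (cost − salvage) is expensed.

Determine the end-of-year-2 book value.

Depreciable base = $52,470 − $9,700 = $42,770.
Sum of the years' digits = 4+3+2+1 = 10.
Year 1: $42,770 × 4/10 = $17,108. Book value $35,362.
Year 2: $42,770 × 3/10 = $12,831. Book value $22,531.

$22,531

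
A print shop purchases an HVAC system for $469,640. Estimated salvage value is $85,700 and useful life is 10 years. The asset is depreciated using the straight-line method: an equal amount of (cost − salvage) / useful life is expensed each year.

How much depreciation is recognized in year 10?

$38,394

Depreciable base = $469,640 − $85,700 = $383,940.
Annual expense = $383,940 / 10 = $38,394.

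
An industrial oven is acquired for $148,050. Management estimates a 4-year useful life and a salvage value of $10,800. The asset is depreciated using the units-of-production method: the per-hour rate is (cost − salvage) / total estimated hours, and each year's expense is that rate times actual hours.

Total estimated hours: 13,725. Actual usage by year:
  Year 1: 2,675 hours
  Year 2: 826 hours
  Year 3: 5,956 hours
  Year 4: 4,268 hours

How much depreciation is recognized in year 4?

Depreciable base = $148,050 − $10,800 = $137,250.
Rate = $137,250 / 13,725 hours = $10 per hour.
Year 1: 2,675 × $10 = $26,750. Book value $121,300.
Year 2: 826 × $10 = $8,260. Book value $113,040.
Year 3: 5,956 × $10 = $59,560. Book value $53,480.
Year 4: 4,268 × $10 = $42,680. Book value $10,800.

$42,680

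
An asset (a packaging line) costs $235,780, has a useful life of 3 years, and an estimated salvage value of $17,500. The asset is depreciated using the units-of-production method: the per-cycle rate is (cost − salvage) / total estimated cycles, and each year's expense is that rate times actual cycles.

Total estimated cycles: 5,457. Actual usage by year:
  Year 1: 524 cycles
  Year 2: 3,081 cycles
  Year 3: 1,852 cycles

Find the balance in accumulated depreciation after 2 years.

Depreciable base = $235,780 − $17,500 = $218,280.
Rate = $218,280 / 5,457 cycles = $40 per cycle.
Year 1: 524 × $40 = $20,960. Book value $214,820.
Year 2: 3,081 × $40 = $123,240. Book value $91,580.
Accumulated through year 2 = $235,780 − $91,580 = $144,200.

$144,200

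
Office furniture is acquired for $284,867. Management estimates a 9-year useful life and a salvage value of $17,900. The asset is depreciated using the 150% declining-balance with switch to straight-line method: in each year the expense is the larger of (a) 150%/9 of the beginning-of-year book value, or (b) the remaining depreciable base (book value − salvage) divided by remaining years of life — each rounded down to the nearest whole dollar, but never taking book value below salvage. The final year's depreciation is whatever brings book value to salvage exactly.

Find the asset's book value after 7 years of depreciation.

Depreciable base = $284,867 − $17,900 = $266,967.
Year 1: DB = ⌊$284,867 × 150%/9⌋ = $47,477; SL = ⌊$266,967/9⌋ = $29,663 → take DB $47,477. Book value $237,390.
Year 2: DB = ⌊$237,390 × 150%/9⌋ = $39,565; SL = ⌊$219,490/8⌋ = $27,436 → take DB $39,565. Book value $197,825.
Year 3: DB = ⌊$197,825 × 150%/9⌋ = $32,970; SL = ⌊$179,925/7⌋ = $25,703 → take DB $32,970. Book value $164,855.
Year 4: DB = ⌊$164,855 × 150%/9⌋ = $27,475; SL = ⌊$146,955/6⌋ = $24,492 → take DB $27,475. Book value $137,380.
Year 5: DB = ⌊$137,380 × 150%/9⌋ = $22,896; SL = ⌊$119,480/5⌋ = $23,896 → take SL $23,896. Book value $113,484.
Year 6: DB = ⌊$113,484 × 150%/9⌋ = $18,914; SL = ⌊$95,584/4⌋ = $23,896 → take SL $23,896. Book value $89,588.
Year 7: DB = ⌊$89,588 × 150%/9⌋ = $14,931; SL = ⌊$71,688/3⌋ = $23,896 → take SL $23,896. Book value $65,692.

$65,692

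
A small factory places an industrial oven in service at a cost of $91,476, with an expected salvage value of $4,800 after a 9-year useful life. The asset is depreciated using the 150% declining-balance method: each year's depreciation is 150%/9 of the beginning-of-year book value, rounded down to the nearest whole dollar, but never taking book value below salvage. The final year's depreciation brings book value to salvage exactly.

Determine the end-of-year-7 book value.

$25,530

Depreciable base = $91,476 − $4,800 = $86,676.
Year 1: ⌊$91,476 × 150%/9⌋ = $15,246. Book value $76,230.
Year 2: ⌊$76,230 × 150%/9⌋ = $12,705. Book value $63,525.
Year 3: ⌊$63,525 × 150%/9⌋ = $10,587. Book value $52,938.
Year 4: ⌊$52,938 × 150%/9⌋ = $8,823. Book value $44,115.
Year 5: ⌊$44,115 × 150%/9⌋ = $7,352. Book value $36,763.
Year 6: ⌊$36,763 × 150%/9⌋ = $6,127. Book value $30,636.
Year 7: ⌊$30,636 × 150%/9⌋ = $5,106. Book value $25,530.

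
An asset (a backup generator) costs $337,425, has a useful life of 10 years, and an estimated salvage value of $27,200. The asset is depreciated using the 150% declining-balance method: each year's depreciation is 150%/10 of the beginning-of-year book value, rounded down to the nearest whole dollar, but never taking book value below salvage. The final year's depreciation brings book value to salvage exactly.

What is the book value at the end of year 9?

Depreciable base = $337,425 − $27,200 = $310,225.
Year 1: ⌊$337,425 × 150%/10⌋ = $50,613. Book value $286,812.
Year 2: ⌊$286,812 × 150%/10⌋ = $43,021. Book value $243,791.
Year 3: ⌊$243,791 × 150%/10⌋ = $36,568. Book value $207,223.
Year 4: ⌊$207,223 × 150%/10⌋ = $31,083. Book value $176,140.
Year 5: ⌊$176,140 × 150%/10⌋ = $26,421. Book value $149,719.
Year 6: ⌊$149,719 × 150%/10⌋ = $22,457. Book value $127,262.
Year 7: ⌊$127,262 × 150%/10⌋ = $19,089. Book value $108,173.
Year 8: ⌊$108,173 × 150%/10⌋ = $16,225. Book value $91,948.
Year 9: ⌊$91,948 × 150%/10⌋ = $13,792. Book value $78,156.

$78,156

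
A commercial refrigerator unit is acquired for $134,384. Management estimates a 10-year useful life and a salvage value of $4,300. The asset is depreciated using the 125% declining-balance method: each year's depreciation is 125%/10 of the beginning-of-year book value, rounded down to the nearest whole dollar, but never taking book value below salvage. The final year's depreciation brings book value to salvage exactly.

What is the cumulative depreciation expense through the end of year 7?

Depreciable base = $134,384 − $4,300 = $130,084.
Year 1: ⌊$134,384 × 125%/10⌋ = $16,798. Book value $117,586.
Year 2: ⌊$117,586 × 125%/10⌋ = $14,698. Book value $102,888.
Year 3: ⌊$102,888 × 125%/10⌋ = $12,861. Book value $90,027.
Year 4: ⌊$90,027 × 125%/10⌋ = $11,253. Book value $78,774.
Year 5: ⌊$78,774 × 125%/10⌋ = $9,846. Book value $68,928.
Year 6: ⌊$68,928 × 125%/10⌋ = $8,616. Book value $60,312.
Year 7: ⌊$60,312 × 125%/10⌋ = $7,539. Book value $52,773.
Accumulated through year 7 = $134,384 − $52,773 = $81,611.

$81,611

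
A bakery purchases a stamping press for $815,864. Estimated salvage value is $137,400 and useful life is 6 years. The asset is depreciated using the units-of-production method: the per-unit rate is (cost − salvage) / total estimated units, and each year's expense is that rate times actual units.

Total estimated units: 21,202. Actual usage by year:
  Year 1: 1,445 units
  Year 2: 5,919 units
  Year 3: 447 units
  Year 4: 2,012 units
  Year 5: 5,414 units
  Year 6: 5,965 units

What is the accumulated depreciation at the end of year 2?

$235,648

Depreciable base = $815,864 − $137,400 = $678,464.
Rate = $678,464 / 21,202 units = $32 per unit.
Year 1: 1,445 × $32 = $46,240. Book value $769,624.
Year 2: 5,919 × $32 = $189,408. Book value $580,216.
Accumulated through year 2 = $815,864 − $580,216 = $235,648.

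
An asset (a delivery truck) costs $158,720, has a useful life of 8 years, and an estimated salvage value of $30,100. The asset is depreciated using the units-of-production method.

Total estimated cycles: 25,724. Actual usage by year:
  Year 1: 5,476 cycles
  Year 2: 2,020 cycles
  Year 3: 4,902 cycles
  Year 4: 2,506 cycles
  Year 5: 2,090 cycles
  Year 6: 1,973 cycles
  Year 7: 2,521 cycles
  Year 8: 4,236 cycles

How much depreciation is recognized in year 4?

$12,530

Depreciable base = $158,720 − $30,100 = $128,620.
Rate = $128,620 / 25,724 cycles = $5 per cycle.
Year 1: 5,476 × $5 = $27,380. Book value $131,340.
Year 2: 2,020 × $5 = $10,100. Book value $121,240.
Year 3: 4,902 × $5 = $24,510. Book value $96,730.
Year 4: 2,506 × $5 = $12,530. Book value $84,200.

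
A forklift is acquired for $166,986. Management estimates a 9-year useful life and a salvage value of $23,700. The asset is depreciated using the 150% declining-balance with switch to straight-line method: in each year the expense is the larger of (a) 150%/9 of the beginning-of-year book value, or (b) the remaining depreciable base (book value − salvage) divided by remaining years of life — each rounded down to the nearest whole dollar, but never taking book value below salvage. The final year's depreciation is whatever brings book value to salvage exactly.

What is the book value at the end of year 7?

Depreciable base = $166,986 − $23,700 = $143,286.
Year 1: DB = ⌊$166,986 × 150%/9⌋ = $27,831; SL = ⌊$143,286/9⌋ = $15,920 → take DB $27,831. Book value $139,155.
Year 2: DB = ⌊$139,155 × 150%/9⌋ = $23,192; SL = ⌊$115,455/8⌋ = $14,431 → take DB $23,192. Book value $115,963.
Year 3: DB = ⌊$115,963 × 150%/9⌋ = $19,327; SL = ⌊$92,263/7⌋ = $13,180 → take DB $19,327. Book value $96,636.
Year 4: DB = ⌊$96,636 × 150%/9⌋ = $16,106; SL = ⌊$72,936/6⌋ = $12,156 → take DB $16,106. Book value $80,530.
Year 5: DB = ⌊$80,530 × 150%/9⌋ = $13,421; SL = ⌊$56,830/5⌋ = $11,366 → take DB $13,421. Book value $67,109.
Year 6: DB = ⌊$67,109 × 150%/9⌋ = $11,184; SL = ⌊$43,409/4⌋ = $10,852 → take DB $11,184. Book value $55,925.
Year 7: DB = ⌊$55,925 × 150%/9⌋ = $9,320; SL = ⌊$32,225/3⌋ = $10,741 → take SL $10,741. Book value $45,184.

$45,184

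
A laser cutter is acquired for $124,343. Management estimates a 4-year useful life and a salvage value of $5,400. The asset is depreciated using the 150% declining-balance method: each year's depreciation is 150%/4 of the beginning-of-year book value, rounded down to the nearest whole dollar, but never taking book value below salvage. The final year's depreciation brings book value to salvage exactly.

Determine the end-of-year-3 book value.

Depreciable base = $124,343 − $5,400 = $118,943.
Year 1: ⌊$124,343 × 150%/4⌋ = $46,628. Book value $77,715.
Year 2: ⌊$77,715 × 150%/4⌋ = $29,143. Book value $48,572.
Year 3: ⌊$48,572 × 150%/4⌋ = $18,214. Book value $30,358.

$30,358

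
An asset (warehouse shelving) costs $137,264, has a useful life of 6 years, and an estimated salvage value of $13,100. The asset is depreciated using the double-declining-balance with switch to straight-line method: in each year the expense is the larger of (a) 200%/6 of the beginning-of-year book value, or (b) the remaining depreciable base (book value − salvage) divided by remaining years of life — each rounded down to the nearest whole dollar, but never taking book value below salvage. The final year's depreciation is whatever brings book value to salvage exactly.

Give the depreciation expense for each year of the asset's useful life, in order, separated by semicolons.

Depreciable base = $137,264 − $13,100 = $124,164.
Year 1: DB = ⌊$137,264 × 200%/6⌋ = $45,754; SL = ⌊$124,164/6⌋ = $20,694 → take DB $45,754. Book value $91,510.
Year 2: DB = ⌊$91,510 × 200%/6⌋ = $30,503; SL = ⌊$78,410/5⌋ = $15,682 → take DB $30,503. Book value $61,007.
Year 3: DB = ⌊$61,007 × 200%/6⌋ = $20,335; SL = ⌊$47,907/4⌋ = $11,976 → take DB $20,335. Book value $40,672.
Year 4: DB = ⌊$40,672 × 200%/6⌋ = $13,557; SL = ⌊$27,572/3⌋ = $9,190 → take DB $13,557. Book value $27,115.
Year 5: DB = ⌊$27,115 × 200%/6⌋ = $9,038; SL = ⌊$14,015/2⌋ = $7,007 → take DB $9,038. Book value $18,077.
Year 6 (final): $18,077 − $13,100 = $4,977. Book value $13,100.

$45,754; $30,503; $20,335; $13,557; $9,038; $4,977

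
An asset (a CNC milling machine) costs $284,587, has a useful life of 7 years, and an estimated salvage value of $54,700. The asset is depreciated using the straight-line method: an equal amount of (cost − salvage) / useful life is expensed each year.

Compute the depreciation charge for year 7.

Depreciable base = $284,587 − $54,700 = $229,887.
Annual expense = $229,887 / 7 = $32,841.

$32,841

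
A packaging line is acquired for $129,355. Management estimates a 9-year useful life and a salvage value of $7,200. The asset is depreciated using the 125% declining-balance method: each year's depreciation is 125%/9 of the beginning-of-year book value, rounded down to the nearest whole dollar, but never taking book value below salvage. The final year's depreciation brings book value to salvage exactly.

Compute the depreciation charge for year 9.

Depreciable base = $129,355 − $7,200 = $122,155.
Year 1: ⌊$129,355 × 125%/9⌋ = $17,965. Book value $111,390.
Year 2: ⌊$111,390 × 125%/9⌋ = $15,470. Book value $95,920.
Year 3: ⌊$95,920 × 125%/9⌋ = $13,322. Book value $82,598.
Year 4: ⌊$82,598 × 125%/9⌋ = $11,471. Book value $71,127.
Year 5: ⌊$71,127 × 125%/9⌋ = $9,878. Book value $61,249.
Year 6: ⌊$61,249 × 125%/9⌋ = $8,506. Book value $52,743.
Year 7: ⌊$52,743 × 125%/9⌋ = $7,325. Book value $45,418.
Year 8: ⌊$45,418 × 125%/9⌋ = $6,308. Book value $39,110.
Year 9 (final): $39,110 − $7,200 = $31,910. Book value $7,200.

$31,910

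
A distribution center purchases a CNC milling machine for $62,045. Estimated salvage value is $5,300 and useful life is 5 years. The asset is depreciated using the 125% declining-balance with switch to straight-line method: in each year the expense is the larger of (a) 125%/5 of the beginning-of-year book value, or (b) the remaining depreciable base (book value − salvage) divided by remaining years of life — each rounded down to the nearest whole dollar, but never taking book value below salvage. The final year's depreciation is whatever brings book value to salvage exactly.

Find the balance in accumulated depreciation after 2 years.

$27,144

Depreciable base = $62,045 − $5,300 = $56,745.
Year 1: DB = ⌊$62,045 × 125%/5⌋ = $15,511; SL = ⌊$56,745/5⌋ = $11,349 → take DB $15,511. Book value $46,534.
Year 2: DB = ⌊$46,534 × 125%/5⌋ = $11,633; SL = ⌊$41,234/4⌋ = $10,308 → take DB $11,633. Book value $34,901.
Accumulated through year 2 = $62,045 − $34,901 = $27,144.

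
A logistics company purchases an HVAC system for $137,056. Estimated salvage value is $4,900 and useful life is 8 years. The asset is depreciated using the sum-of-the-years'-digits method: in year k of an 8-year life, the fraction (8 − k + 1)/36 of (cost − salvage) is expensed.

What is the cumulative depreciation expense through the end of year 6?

Depreciable base = $137,056 − $4,900 = $132,156.
Sum of the years' digits = 8+7+6+5+4+3+2+1 = 36.
Year 1: $132,156 × 8/36 = $29,368. Book value $107,688.
Year 2: $132,156 × 7/36 = $25,697. Book value $81,991.
Year 3: $132,156 × 6/36 = $22,026. Book value $59,965.
Year 4: $132,156 × 5/36 = $18,355. Book value $41,610.
Year 5: $132,156 × 4/36 = $14,684. Book value $26,926.
Year 6: $132,156 × 3/36 = $11,013. Book value $15,913.
Accumulated through year 6 = $137,056 − $15,913 = $121,143.

$121,143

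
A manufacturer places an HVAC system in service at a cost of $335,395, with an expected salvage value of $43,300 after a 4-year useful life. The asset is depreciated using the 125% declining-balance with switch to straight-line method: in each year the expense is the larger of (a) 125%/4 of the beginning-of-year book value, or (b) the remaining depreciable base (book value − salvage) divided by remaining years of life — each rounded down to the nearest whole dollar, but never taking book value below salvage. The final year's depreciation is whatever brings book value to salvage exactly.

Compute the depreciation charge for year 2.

$72,057

Depreciable base = $335,395 − $43,300 = $292,095.
Year 1: DB = ⌊$335,395 × 125%/4⌋ = $104,810; SL = ⌊$292,095/4⌋ = $73,023 → take DB $104,810. Book value $230,585.
Year 2: DB = ⌊$230,585 × 125%/4⌋ = $72,057; SL = ⌊$187,285/3⌋ = $62,428 → take DB $72,057. Book value $158,528.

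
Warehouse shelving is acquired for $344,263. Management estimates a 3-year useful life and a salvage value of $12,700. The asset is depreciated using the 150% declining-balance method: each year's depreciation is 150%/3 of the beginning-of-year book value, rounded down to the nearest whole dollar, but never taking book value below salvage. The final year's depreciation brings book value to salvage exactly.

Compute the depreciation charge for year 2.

Depreciable base = $344,263 − $12,700 = $331,563.
Year 1: ⌊$344,263 × 150%/3⌋ = $172,131. Book value $172,132.
Year 2: ⌊$172,132 × 150%/3⌋ = $86,066. Book value $86,066.

$86,066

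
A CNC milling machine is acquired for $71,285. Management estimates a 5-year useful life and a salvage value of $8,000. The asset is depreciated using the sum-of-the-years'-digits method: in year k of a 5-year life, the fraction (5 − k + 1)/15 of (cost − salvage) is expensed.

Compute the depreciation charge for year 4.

$8,438

Depreciable base = $71,285 − $8,000 = $63,285.
Sum of the years' digits = 5+4+3+2+1 = 15.
Year 1: $63,285 × 5/15 = $21,095. Book value $50,190.
Year 2: $63,285 × 4/15 = $16,876. Book value $33,314.
Year 3: $63,285 × 3/15 = $12,657. Book value $20,657.
Year 4: $63,285 × 2/15 = $8,438. Book value $12,219.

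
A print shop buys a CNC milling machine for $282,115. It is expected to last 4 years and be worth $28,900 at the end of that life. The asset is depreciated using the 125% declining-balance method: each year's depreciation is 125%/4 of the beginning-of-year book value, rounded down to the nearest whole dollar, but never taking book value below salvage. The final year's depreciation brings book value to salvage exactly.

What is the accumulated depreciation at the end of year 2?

$148,770

Depreciable base = $282,115 − $28,900 = $253,215.
Year 1: ⌊$282,115 × 125%/4⌋ = $88,160. Book value $193,955.
Year 2: ⌊$193,955 × 125%/4⌋ = $60,610. Book value $133,345.
Accumulated through year 2 = $282,115 − $133,345 = $148,770.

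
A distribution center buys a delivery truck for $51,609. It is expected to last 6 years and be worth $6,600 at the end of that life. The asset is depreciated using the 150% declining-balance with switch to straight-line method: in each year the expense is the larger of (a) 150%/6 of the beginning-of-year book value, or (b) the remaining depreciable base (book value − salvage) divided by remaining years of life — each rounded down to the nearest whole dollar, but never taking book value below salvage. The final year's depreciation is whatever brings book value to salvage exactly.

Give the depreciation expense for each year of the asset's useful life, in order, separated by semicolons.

Depreciable base = $51,609 − $6,600 = $45,009.
Year 1: DB = ⌊$51,609 × 150%/6⌋ = $12,902; SL = ⌊$45,009/6⌋ = $7,501 → take DB $12,902. Book value $38,707.
Year 2: DB = ⌊$38,707 × 150%/6⌋ = $9,676; SL = ⌊$32,107/5⌋ = $6,421 → take DB $9,676. Book value $29,031.
Year 3: DB = ⌊$29,031 × 150%/6⌋ = $7,257; SL = ⌊$22,431/4⌋ = $5,607 → take DB $7,257. Book value $21,774.
Year 4: DB = ⌊$21,774 × 150%/6⌋ = $5,443; SL = ⌊$15,174/3⌋ = $5,058 → take DB $5,443. Book value $16,331.
Year 5: DB = ⌊$16,331 × 150%/6⌋ = $4,082; SL = ⌊$9,731/2⌋ = $4,865 → take SL $4,865. Book value $11,466.
Year 6 (final): $11,466 − $6,600 = $4,866. Book value $6,600.

$12,902; $9,676; $7,257; $5,443; $4,865; $4,866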